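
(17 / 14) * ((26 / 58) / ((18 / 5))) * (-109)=-120445 / 7308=-16.48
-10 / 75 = -2 / 15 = -0.13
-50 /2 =-25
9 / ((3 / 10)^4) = 10000 / 9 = 1111.11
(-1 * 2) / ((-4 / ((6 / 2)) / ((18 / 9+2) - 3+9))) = 15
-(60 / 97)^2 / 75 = -48 / 9409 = -0.01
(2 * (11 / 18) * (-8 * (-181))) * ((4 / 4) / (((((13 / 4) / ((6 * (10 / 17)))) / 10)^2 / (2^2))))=40775680000 / 48841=834865.79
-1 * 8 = -8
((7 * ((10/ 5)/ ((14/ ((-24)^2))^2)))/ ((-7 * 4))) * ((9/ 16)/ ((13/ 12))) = -279936/ 637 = -439.46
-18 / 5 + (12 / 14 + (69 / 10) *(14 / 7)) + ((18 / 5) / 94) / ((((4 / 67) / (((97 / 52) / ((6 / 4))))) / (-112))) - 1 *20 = -98.29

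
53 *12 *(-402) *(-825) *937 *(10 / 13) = 1976408478000 / 13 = 152031421384.62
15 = 15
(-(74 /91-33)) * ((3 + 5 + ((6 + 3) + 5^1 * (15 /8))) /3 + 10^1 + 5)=1672459 /2184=765.78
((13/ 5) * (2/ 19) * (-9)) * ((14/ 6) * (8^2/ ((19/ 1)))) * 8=-279552/ 1805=-154.88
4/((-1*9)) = -4/9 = -0.44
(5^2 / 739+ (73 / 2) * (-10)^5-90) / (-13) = 2697416485 / 9607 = 280776.15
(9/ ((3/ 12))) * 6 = 216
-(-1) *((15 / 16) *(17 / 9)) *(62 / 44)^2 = 81685 / 23232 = 3.52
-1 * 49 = -49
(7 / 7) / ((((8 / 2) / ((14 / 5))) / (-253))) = -1771 / 10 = -177.10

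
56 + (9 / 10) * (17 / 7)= 4073 / 70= 58.19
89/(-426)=-89/426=-0.21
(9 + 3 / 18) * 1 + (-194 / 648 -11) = -691 / 324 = -2.13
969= 969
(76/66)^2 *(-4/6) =-2888/3267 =-0.88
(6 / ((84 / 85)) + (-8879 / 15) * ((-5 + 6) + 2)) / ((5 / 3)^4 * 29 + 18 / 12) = -10034361 / 1277255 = -7.86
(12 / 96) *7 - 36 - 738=-6185 / 8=-773.12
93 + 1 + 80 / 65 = 1238 / 13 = 95.23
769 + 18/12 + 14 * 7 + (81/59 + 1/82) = 2104252/2419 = 869.89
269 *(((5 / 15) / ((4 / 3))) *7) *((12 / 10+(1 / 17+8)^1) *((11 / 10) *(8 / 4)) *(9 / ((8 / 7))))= 1026971253 / 13600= 75512.59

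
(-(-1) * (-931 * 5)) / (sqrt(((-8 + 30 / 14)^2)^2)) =-228095 / 1681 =-135.69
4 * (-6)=-24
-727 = -727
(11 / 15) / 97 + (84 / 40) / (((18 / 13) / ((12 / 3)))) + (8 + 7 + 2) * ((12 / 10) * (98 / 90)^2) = 9907048 / 327375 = 30.26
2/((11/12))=24/11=2.18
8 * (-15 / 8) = -15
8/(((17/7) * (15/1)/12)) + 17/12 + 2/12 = 4303/1020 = 4.22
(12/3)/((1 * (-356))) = -1/89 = -0.01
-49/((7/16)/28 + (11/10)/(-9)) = 141120/307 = 459.67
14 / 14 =1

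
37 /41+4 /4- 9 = -7.10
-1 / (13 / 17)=-17 / 13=-1.31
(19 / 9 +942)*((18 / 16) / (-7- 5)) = -8497 / 96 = -88.51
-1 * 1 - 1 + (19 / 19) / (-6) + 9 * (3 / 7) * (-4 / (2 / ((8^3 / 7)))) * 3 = -498301 / 294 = -1694.90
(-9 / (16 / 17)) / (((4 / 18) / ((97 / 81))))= -1649 / 32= -51.53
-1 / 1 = -1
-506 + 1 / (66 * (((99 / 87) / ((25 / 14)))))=-15428227 / 30492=-505.98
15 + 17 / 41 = 632 / 41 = 15.41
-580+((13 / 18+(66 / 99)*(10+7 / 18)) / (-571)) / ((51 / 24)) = -152013272 / 262089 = -580.01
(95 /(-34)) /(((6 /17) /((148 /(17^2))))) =-3515 /867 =-4.05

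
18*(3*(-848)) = -45792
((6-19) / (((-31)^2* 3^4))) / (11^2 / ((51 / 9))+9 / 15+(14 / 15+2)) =-1105 / 164659662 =-0.00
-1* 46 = -46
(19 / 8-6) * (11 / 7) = -319 / 56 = -5.70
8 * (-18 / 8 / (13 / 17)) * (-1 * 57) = 17442 / 13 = 1341.69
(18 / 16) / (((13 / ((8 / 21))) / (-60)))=-180 / 91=-1.98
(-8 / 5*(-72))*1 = 576 / 5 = 115.20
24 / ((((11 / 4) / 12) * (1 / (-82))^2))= 7746048 / 11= 704186.18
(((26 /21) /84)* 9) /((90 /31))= 403 /8820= 0.05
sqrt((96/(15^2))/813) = 4*sqrt(542)/4065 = 0.02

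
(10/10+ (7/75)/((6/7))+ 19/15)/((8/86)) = 45967/1800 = 25.54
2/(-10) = -1/5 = -0.20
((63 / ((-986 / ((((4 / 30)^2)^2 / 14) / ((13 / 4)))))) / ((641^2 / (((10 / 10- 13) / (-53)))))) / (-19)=64 / 4972068156193125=0.00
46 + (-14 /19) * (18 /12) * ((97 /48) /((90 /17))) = 1247017 /27360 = 45.58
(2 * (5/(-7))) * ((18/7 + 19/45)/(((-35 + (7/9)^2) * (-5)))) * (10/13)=-16974/887341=-0.02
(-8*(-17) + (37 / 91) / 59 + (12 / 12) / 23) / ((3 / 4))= 67201808 / 370461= 181.40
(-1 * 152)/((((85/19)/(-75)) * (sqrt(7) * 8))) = 5415 * sqrt(7)/119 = 120.39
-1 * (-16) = 16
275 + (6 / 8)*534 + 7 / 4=2709 / 4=677.25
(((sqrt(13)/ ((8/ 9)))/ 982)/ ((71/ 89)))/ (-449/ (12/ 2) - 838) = -2403 * sqrt(13)/ 1527469576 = -0.00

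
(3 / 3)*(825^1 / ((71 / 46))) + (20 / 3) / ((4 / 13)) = 118465 / 213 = 556.17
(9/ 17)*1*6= 54/ 17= 3.18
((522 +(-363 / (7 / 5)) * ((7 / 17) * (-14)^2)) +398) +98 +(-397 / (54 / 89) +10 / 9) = -20561.09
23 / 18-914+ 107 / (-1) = -18355 / 18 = -1019.72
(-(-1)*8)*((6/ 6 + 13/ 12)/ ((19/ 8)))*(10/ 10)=400/ 57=7.02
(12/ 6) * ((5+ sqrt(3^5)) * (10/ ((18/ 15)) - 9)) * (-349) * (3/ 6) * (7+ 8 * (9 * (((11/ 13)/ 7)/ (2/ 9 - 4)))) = 25354850/ 4641+ 15212910 * sqrt(3)/ 1547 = 22495.90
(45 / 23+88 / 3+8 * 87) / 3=50183 / 207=242.43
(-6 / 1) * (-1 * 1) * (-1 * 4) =-24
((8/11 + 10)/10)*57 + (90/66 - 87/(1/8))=-34842/55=-633.49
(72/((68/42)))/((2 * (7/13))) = 702/17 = 41.29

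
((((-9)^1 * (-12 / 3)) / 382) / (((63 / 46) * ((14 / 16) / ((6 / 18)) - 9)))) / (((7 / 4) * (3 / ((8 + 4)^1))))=-11776 / 477309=-0.02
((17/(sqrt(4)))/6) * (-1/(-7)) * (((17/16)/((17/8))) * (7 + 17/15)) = 1037/1260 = 0.82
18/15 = 6/5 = 1.20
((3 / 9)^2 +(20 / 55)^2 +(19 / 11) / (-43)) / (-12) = -4757 / 280962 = -0.02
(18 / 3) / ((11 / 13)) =78 / 11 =7.09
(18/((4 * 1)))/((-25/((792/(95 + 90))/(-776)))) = 891/897250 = 0.00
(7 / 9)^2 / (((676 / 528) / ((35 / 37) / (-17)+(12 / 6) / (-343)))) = -194524 / 6696963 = -0.03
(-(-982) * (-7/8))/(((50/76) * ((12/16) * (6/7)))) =-457121/225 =-2031.65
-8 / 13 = -0.62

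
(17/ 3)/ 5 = 17/ 15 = 1.13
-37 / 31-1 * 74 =-2331 / 31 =-75.19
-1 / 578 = -0.00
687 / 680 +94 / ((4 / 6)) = 96567 / 680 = 142.01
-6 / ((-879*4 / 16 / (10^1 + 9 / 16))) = 169 / 586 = 0.29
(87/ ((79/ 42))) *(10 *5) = 182700/ 79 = 2312.66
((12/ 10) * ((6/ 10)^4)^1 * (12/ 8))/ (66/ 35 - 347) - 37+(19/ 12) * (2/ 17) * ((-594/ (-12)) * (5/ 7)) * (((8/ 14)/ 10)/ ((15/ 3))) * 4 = -230790154424/ 6288629375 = -36.70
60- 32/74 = 2204/37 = 59.57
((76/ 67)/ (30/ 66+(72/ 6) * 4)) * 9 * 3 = 22572/ 35711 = 0.63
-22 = -22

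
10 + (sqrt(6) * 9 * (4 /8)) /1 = 10 + 9 * sqrt(6) /2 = 21.02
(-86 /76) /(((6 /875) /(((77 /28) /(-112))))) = 4.05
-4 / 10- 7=-37 / 5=-7.40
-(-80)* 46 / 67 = 3680 / 67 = 54.93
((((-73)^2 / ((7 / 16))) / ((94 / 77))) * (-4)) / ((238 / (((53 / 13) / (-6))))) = 24854456 / 218127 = 113.94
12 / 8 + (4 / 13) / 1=47 / 26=1.81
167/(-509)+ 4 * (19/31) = 33507/15779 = 2.12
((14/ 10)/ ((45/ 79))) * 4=2212/ 225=9.83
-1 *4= -4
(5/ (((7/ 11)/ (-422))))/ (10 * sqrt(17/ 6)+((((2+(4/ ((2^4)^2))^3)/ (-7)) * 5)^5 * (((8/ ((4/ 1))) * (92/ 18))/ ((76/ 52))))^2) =-65733997837765298267676908799902401091262237848406485131974609825109532014094986843342790644679234638923672093568731055128576000000000/ 34329694381672267413680740607991881661529752470374799724189139360100236266902710169116741346193623734448124418494450108661839881033531+63261687707108062222958018966016308663462730773716767683872933043878029064523751761559811337203086072540063251472979437674190340096 * sqrt(102)/ 34329694381672267413680740607991881661529752470374799724189139360100236266902710169116741346193623734448124418494450108661839881033531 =-1.90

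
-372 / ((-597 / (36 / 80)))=0.28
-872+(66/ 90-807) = -25174/ 15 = -1678.27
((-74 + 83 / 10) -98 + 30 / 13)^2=440202361 / 16900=26047.48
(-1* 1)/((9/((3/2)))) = -1/6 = -0.17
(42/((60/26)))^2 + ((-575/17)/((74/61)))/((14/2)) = 72045611/220150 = 327.26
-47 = -47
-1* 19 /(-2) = 19 /2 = 9.50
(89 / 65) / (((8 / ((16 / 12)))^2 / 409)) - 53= -87619 / 2340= -37.44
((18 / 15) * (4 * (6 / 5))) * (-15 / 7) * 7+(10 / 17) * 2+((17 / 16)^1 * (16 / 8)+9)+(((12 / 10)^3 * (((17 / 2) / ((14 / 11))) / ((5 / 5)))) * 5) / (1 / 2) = 983111 / 23800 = 41.31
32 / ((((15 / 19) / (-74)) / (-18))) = 269952 / 5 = 53990.40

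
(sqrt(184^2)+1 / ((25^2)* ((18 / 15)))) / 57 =138001 / 42750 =3.23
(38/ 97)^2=1444/ 9409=0.15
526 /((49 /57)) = 29982 /49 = 611.88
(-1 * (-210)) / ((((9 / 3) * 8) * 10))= 7 / 8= 0.88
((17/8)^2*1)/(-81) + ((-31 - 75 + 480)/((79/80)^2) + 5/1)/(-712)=-19458409/32353344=-0.60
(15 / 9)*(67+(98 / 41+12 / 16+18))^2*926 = 483712362875 / 40344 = 11989697.67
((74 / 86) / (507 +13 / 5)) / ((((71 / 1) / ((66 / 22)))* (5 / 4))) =111 / 1944761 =0.00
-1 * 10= -10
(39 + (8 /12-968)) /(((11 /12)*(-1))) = 1012.73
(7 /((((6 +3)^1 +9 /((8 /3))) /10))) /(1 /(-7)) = -3920 /99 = -39.60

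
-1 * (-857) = 857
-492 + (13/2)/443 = -435899/886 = -491.99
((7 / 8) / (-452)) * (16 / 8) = -7 / 1808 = -0.00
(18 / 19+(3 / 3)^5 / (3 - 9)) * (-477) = -14151 / 38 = -372.39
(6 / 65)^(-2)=4225 / 36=117.36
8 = 8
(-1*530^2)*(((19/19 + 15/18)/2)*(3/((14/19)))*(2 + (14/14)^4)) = -44031075/14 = -3145076.79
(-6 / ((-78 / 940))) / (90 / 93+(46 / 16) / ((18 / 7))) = 4196160 / 121043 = 34.67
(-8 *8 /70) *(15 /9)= -32 /21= -1.52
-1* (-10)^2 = -100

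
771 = 771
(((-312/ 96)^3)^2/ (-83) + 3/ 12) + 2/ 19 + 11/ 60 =-1323455477/ 96890880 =-13.66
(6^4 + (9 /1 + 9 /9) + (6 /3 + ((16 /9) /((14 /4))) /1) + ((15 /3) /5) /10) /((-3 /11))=-9068653 /1890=-4798.23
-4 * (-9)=36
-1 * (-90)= 90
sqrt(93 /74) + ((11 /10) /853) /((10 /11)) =121 /85300 + sqrt(6882) /74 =1.12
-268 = -268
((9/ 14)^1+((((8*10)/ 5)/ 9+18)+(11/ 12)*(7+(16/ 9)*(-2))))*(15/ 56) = 89125/ 14112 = 6.32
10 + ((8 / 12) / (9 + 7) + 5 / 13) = 10.43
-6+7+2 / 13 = 15 / 13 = 1.15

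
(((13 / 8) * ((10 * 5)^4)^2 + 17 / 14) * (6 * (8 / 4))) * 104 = 554531250000010608 / 7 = 79218750000001515.43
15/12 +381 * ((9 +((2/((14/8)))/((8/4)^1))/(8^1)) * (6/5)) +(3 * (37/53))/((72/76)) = 92399431/22260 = 4150.92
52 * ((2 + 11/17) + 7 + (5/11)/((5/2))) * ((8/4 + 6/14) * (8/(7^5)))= 764608/1294139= 0.59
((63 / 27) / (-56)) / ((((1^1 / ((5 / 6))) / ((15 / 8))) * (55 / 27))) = -45 / 1408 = -0.03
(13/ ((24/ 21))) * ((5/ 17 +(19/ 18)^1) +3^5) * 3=8338.43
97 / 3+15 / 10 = 203 / 6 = 33.83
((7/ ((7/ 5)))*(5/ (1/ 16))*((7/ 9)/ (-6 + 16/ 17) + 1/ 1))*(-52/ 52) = -131000/ 387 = -338.50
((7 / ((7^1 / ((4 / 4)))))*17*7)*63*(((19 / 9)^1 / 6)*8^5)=86436522.67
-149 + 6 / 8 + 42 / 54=-5309 / 36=-147.47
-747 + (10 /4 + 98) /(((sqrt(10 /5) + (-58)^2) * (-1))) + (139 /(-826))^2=-411969878409359 /551498018596 + 201 * sqrt(2) /22632988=-747.00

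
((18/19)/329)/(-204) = -3/212534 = -0.00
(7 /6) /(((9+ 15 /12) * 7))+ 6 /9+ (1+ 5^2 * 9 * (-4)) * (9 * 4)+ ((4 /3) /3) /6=-35826110 /1107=-32363.24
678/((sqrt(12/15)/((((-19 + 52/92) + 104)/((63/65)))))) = 4818320 * sqrt(5)/161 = 66919.82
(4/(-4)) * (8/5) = -8/5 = -1.60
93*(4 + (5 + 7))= 1488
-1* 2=-2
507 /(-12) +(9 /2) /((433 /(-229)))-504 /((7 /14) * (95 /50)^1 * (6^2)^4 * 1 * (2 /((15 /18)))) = -25696118551 /575758368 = -44.63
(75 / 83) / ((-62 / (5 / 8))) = -375 / 41168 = -0.01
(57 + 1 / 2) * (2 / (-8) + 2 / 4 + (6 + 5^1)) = 5175 / 8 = 646.88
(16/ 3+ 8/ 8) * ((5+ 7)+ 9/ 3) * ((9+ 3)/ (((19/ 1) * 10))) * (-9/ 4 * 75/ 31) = -2025/ 62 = -32.66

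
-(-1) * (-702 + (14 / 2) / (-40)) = -28087 / 40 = -702.18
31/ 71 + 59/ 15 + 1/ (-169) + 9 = 2405326/ 179985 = 13.36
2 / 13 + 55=717 / 13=55.15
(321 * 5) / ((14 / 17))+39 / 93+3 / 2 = 423334 / 217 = 1950.85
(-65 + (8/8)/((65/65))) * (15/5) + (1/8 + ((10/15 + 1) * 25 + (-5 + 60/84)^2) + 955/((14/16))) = 1128475/1176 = 959.59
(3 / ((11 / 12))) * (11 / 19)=36 / 19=1.89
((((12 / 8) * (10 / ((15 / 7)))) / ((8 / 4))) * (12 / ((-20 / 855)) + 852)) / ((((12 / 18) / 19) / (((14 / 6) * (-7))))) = -2209263 / 4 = -552315.75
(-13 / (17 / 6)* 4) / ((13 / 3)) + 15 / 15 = -55 / 17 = -3.24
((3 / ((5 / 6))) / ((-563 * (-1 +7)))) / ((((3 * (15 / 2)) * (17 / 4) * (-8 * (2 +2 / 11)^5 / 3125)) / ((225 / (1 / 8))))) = 503284375 / 3175428096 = 0.16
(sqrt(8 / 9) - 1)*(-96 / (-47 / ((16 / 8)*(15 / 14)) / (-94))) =2880 / 7 - 1920*sqrt(2) / 7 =23.53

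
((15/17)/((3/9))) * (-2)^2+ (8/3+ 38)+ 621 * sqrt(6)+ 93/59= 158969/3009+ 621 * sqrt(6)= 1573.96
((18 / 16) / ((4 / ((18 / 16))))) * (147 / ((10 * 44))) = 11907 / 112640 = 0.11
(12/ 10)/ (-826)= -3/ 2065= -0.00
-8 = -8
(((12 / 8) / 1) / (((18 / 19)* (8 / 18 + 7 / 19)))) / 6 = 361 / 1112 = 0.32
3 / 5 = 0.60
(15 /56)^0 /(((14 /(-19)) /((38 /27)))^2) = 130321 /35721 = 3.65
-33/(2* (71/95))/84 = -1045/3976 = -0.26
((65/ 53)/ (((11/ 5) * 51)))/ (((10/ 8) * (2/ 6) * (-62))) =-130/ 307241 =-0.00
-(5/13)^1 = -0.38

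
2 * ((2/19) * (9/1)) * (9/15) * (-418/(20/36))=-21384/25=-855.36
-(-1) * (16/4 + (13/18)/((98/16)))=1816/441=4.12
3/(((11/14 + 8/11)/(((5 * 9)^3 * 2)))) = 84199500/233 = 361371.24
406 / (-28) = -29 / 2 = -14.50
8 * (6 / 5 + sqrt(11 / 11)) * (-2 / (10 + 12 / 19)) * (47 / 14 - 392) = 1286.75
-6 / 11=-0.55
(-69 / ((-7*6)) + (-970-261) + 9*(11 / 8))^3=-1802405970.11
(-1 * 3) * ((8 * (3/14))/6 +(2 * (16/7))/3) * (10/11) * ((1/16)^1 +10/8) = -285/44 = -6.48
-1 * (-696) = 696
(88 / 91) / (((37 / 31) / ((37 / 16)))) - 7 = -933 / 182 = -5.13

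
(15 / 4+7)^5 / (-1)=-147008443 / 1024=-143562.93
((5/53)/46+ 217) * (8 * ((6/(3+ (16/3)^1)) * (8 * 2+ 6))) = 838016784/30475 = 27498.50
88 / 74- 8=-6.81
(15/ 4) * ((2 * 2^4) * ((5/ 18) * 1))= 100/ 3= 33.33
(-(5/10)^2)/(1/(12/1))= -3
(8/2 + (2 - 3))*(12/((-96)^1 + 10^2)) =9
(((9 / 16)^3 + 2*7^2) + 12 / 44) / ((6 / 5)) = 22178975 / 270336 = 82.04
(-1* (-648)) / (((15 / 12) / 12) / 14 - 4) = -435456 / 2683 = -162.30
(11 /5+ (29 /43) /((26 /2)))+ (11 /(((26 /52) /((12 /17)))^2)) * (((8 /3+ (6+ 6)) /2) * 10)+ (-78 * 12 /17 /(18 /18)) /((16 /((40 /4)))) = 1272691491 /807755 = 1575.59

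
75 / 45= 5 / 3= 1.67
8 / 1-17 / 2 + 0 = -1 / 2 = -0.50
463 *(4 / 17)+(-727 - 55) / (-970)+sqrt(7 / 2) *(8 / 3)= 4 *sqrt(14) / 3+904867 / 8245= 114.74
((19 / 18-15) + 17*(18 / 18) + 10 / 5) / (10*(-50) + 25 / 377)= -4901 / 484650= -0.01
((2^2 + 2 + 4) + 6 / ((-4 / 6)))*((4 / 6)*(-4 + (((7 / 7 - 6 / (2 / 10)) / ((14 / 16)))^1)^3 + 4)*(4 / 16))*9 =-18730752 / 343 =-54608.61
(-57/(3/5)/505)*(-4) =76/101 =0.75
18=18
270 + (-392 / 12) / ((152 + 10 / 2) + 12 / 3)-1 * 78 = 13234 / 69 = 191.80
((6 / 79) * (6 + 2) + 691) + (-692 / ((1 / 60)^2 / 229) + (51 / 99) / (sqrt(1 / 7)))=-45068244563 / 79 + 17 * sqrt(7) / 33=-570484107.03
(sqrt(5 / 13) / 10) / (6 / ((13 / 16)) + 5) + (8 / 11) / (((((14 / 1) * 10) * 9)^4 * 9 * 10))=1 / 311908627800000 + sqrt(65) / 1610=0.01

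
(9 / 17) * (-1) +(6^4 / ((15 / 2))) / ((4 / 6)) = 21987 / 85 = 258.67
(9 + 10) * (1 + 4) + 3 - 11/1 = 87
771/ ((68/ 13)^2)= 28.18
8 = 8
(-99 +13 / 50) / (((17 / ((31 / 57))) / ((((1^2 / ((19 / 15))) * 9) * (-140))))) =19283922 / 6137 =3142.24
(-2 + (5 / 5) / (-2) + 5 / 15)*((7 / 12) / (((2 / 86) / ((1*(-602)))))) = 1177813 / 36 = 32717.03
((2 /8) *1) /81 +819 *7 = 1857493 /324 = 5733.00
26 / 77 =0.34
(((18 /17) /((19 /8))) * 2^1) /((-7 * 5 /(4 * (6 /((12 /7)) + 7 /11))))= -7488 /17765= -0.42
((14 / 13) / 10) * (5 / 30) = 0.02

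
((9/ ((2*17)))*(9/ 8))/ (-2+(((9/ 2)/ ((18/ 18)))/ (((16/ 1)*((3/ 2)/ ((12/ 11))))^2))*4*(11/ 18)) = -297/ 1972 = -0.15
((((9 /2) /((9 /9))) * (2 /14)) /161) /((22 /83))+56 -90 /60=2703293 /49588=54.52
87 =87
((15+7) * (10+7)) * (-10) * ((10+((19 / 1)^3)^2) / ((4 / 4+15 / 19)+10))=-835770253615 / 56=-14924468814.55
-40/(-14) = 20/7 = 2.86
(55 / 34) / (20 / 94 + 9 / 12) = 1.68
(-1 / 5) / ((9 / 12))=-4 / 15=-0.27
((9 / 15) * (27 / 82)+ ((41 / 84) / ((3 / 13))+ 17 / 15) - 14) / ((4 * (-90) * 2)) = 545221 / 37195200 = 0.01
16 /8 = 2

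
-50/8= -25/4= -6.25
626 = 626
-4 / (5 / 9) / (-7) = 1.03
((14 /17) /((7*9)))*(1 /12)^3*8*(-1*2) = -0.00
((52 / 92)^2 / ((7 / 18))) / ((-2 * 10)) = -1521 / 37030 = -0.04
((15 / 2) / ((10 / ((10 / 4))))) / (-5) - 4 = -35 / 8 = -4.38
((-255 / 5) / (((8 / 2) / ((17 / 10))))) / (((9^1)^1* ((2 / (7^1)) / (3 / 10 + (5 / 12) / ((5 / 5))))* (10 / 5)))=-86989 / 28800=-3.02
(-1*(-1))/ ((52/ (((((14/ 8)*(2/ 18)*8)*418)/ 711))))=1463/ 83187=0.02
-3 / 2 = -1.50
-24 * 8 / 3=-64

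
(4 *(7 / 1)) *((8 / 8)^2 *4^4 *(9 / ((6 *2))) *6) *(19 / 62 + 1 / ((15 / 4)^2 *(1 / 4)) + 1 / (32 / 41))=46800656 / 775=60387.94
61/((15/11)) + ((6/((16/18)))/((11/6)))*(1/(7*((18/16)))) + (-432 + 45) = -394778/1155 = -341.80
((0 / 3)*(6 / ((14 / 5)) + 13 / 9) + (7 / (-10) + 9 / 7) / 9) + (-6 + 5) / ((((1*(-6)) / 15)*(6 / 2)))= 283 / 315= 0.90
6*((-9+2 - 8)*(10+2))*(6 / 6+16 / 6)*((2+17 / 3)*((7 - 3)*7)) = -850080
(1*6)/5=6/5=1.20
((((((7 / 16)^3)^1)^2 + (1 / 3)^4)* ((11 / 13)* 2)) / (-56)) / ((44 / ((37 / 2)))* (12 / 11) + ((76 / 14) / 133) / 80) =-374740152325 / 1662382535344128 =-0.00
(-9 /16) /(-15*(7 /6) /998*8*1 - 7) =4491 /57008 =0.08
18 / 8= 9 / 4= 2.25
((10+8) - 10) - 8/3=16/3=5.33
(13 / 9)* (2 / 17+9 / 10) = 2249 / 1530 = 1.47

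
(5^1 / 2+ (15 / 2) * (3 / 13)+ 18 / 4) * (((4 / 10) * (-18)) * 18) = -73548 / 65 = -1131.51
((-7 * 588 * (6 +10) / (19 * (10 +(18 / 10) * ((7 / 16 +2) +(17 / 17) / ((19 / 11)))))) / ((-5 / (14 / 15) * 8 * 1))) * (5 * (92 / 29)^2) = 5202448384 / 19723973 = 263.76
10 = 10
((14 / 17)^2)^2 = 38416 / 83521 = 0.46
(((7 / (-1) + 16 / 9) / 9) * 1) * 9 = -47 / 9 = -5.22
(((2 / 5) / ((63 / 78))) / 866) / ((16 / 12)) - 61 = -1848897 / 30310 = -61.00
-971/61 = -15.92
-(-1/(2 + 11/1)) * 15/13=15/169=0.09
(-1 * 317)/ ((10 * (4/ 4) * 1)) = -317/ 10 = -31.70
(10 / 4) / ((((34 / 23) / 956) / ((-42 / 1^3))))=-1154370 / 17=-67904.12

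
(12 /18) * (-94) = -188 /3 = -62.67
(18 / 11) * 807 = 14526 / 11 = 1320.55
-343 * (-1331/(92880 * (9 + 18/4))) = 456533/1253880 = 0.36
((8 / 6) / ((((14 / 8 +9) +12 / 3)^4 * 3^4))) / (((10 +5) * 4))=256 / 44167780845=0.00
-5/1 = -5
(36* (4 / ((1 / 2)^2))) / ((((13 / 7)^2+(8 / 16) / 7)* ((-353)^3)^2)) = 18816 / 222508226743830835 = 0.00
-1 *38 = -38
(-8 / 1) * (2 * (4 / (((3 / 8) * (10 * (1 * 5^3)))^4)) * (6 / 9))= -32768 / 37078857421875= -0.00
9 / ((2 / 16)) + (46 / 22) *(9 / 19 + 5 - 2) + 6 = 1620 / 19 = 85.26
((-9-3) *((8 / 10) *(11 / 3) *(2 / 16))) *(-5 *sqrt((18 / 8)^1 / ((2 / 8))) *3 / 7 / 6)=33 / 7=4.71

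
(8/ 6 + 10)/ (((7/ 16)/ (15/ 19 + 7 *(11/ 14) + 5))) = 38896/ 133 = 292.45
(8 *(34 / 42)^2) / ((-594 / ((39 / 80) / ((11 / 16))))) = -15028 / 2401245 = -0.01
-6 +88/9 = 3.78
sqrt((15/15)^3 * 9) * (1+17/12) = 29/4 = 7.25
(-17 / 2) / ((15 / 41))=-697 / 30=-23.23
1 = 1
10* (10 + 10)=200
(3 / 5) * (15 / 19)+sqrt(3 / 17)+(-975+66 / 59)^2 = sqrt(51) / 17+62729228268 / 66139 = 948445.79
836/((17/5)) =4180/17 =245.88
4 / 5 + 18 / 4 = 53 / 10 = 5.30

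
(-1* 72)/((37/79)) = -5688/37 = -153.73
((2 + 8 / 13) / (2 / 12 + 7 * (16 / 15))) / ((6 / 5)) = 0.29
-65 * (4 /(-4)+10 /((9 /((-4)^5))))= 666185 /9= 74020.56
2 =2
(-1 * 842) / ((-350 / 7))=421 / 25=16.84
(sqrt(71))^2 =71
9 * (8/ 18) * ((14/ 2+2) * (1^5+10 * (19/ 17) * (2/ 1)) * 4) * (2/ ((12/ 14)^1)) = 133392/ 17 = 7846.59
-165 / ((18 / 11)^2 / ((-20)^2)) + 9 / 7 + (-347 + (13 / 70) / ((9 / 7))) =-47238127 / 1890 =-24993.72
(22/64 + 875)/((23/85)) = 2380935/736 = 3234.97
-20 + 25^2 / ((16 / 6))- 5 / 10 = 1711 / 8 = 213.88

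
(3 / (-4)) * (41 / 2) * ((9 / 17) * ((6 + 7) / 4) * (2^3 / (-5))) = 14391 / 340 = 42.33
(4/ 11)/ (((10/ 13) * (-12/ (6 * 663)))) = -8619/ 55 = -156.71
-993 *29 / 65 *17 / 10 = -489549 / 650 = -753.15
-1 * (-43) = 43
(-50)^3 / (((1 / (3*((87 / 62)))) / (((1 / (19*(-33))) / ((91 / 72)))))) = 391500000 / 589589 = 664.02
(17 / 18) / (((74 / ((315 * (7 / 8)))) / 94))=330.67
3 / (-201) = -1 / 67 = -0.01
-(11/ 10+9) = -101/ 10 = -10.10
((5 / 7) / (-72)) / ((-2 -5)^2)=-5 / 24696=-0.00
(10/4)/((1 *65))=1/26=0.04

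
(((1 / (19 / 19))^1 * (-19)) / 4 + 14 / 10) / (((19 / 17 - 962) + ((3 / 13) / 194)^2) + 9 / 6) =1811147819 / 518681568225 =0.00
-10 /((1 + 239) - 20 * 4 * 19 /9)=-9 /64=-0.14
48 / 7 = 6.86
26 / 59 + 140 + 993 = 66873 / 59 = 1133.44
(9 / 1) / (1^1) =9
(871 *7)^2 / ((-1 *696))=-37173409 / 696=-53410.07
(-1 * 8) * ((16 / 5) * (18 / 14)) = -1152 / 35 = -32.91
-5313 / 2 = -2656.50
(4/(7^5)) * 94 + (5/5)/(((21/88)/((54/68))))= 3.35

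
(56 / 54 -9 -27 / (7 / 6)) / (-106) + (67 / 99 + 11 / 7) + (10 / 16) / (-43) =95788501 / 37904328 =2.53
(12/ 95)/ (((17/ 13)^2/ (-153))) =-18252/ 1615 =-11.30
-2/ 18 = -1/ 9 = -0.11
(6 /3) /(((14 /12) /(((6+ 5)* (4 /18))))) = 88 /21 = 4.19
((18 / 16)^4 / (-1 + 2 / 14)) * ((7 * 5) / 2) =-535815 / 16384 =-32.70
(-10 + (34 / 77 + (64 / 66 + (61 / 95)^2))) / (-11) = 17046049 / 22932525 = 0.74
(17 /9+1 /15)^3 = 681472 /91125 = 7.48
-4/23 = -0.17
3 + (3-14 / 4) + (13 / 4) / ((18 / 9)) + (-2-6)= -31 / 8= -3.88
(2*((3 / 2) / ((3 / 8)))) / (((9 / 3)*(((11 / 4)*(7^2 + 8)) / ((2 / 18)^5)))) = 32 / 111071169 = 0.00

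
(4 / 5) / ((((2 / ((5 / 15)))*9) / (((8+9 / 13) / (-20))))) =-0.01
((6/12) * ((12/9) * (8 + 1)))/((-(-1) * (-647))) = -6/647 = -0.01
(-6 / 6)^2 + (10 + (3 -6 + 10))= 18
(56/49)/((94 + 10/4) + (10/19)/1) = 304/25809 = 0.01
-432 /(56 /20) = -1080 /7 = -154.29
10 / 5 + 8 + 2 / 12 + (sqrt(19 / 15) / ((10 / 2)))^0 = 67 / 6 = 11.17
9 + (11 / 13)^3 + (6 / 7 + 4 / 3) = 544246 / 46137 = 11.80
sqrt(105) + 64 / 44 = 16 / 11 + sqrt(105) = 11.70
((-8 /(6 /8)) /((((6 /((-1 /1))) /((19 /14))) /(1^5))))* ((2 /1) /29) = 304 /1827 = 0.17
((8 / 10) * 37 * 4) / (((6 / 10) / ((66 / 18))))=6512 / 9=723.56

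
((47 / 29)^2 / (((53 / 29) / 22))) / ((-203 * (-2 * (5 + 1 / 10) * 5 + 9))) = 24299 / 6552231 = 0.00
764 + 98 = 862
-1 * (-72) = 72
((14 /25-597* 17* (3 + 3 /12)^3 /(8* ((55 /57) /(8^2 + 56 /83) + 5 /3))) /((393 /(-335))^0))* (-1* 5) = 15505243993 /119744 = 129486.60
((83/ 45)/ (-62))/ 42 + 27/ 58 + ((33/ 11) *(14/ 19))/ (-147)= 29040017/ 64566180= 0.45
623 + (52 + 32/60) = 10133/15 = 675.53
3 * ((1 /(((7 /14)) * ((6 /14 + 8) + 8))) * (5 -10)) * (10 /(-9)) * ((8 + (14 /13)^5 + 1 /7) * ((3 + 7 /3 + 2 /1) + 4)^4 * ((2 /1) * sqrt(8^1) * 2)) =5330049687933440 * sqrt(2) /2075156577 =3632414.36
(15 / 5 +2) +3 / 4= 23 / 4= 5.75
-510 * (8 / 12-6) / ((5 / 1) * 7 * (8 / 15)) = 1020 / 7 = 145.71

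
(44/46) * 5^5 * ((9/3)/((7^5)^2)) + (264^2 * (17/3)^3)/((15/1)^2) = 247183993743818494/4385428240725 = 56364.85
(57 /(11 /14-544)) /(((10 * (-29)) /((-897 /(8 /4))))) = -3059 /18850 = -0.16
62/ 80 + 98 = 3951/ 40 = 98.78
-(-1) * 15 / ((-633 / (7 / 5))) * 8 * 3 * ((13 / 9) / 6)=-364 / 1899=-0.19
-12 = -12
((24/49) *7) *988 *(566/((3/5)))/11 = 22368320/77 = 290497.66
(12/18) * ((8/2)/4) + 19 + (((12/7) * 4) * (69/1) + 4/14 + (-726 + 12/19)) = -92677/399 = -232.27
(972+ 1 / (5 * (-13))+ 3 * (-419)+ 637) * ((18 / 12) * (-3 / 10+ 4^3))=3363213 / 100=33632.13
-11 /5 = -2.20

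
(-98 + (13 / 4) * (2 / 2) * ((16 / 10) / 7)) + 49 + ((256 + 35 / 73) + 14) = 567778 / 2555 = 222.22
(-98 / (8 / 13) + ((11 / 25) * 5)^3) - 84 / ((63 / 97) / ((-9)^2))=-5312301 / 500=-10624.60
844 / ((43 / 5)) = 4220 / 43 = 98.14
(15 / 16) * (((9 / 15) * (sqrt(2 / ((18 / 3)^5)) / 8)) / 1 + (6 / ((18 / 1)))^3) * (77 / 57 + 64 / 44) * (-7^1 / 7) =-8795 / 90288 - 1759 * sqrt(3) / 963072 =-0.10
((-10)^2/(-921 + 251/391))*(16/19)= -31280/341867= -0.09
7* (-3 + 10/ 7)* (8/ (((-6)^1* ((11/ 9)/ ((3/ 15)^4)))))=0.02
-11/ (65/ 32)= -352/ 65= -5.42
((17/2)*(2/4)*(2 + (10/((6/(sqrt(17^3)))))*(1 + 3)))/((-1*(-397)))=17/794 + 1445*sqrt(17)/1191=5.02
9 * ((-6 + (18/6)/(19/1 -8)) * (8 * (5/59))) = -22680/649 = -34.95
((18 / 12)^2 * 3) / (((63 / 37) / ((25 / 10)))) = 555 / 56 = 9.91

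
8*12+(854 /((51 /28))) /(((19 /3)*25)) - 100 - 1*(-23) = 177337 /8075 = 21.96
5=5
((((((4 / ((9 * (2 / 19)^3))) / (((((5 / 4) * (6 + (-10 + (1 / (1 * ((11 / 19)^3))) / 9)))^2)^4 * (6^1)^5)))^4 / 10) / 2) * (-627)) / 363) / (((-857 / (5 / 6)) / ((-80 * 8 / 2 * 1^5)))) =-15835640401524353030033022599737689320467637653370145197961486695865251456244945941635546046174003369154564793651523322831207875514384987249967104 / 16960621472183751120202253985550564793696797349778713085939988110420581626204959848199148990954577310837225790724436254787203319650044663378287786845383234322071075439453125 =-0.00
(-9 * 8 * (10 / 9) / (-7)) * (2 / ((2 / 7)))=80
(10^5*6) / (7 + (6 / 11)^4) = 8784600000 / 103783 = 84643.92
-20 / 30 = -2 / 3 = -0.67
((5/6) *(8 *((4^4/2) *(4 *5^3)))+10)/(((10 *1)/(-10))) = -1280030/3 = -426676.67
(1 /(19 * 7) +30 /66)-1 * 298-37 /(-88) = -316133 /1064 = -297.12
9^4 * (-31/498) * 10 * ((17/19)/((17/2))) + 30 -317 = -1130569/1577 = -716.91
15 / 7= 2.14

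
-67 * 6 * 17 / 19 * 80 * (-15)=8200800 / 19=431621.05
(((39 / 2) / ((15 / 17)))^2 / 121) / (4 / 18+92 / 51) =7472673 / 3751000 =1.99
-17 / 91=-0.19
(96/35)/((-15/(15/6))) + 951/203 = 613/145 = 4.23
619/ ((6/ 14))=4333/ 3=1444.33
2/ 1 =2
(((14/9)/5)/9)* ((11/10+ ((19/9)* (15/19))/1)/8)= 581/48600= 0.01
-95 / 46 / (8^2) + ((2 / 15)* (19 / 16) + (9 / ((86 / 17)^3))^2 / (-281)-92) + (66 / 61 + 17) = -353089782242737432967 / 4784934014451661440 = -73.79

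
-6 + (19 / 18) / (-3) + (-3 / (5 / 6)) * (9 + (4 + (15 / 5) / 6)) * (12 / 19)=-190049 / 5130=-37.05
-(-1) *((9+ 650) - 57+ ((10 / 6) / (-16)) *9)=601.06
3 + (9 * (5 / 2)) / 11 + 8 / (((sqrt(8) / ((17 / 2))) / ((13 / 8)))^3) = 111 / 22 + 10793861 * sqrt(2) / 16384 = 936.74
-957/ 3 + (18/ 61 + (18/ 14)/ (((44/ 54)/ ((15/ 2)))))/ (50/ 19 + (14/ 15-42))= -319.32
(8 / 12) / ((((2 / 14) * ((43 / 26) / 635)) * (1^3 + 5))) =115570 / 387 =298.63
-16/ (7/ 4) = -64/ 7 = -9.14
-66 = -66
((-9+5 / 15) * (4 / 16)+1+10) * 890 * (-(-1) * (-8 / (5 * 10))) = -18868 / 15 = -1257.87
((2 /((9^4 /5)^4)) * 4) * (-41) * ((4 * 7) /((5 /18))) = -2296000 /205891132094649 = -0.00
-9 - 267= -276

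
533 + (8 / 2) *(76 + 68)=1109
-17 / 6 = -2.83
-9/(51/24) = -72/17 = -4.24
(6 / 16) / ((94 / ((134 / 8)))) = 201 / 3008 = 0.07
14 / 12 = 7 / 6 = 1.17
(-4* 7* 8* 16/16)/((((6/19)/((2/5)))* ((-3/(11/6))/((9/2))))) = 11704/15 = 780.27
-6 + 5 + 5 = 4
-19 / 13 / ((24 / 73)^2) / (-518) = 101251 / 3878784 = 0.03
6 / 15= 2 / 5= 0.40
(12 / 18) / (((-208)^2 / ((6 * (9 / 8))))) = 9 / 86528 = 0.00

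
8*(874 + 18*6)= 7856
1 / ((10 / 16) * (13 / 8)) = 64 / 65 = 0.98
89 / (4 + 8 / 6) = 267 / 16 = 16.69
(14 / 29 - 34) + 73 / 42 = -38707 / 1218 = -31.78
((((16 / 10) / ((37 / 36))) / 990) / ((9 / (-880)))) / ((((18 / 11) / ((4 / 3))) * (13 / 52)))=-22528 / 44955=-0.50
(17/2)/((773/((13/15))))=221/23190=0.01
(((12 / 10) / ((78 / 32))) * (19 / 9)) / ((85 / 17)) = 608 / 2925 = 0.21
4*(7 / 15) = 28 / 15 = 1.87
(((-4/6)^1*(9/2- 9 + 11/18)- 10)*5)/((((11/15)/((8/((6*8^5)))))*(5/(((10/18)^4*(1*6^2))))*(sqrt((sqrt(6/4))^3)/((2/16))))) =-78125*2^(3/4)*3^(1/4)/1330255872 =-0.00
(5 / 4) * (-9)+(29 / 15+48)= 2321 / 60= 38.68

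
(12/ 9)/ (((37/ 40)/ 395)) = 63200/ 111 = 569.37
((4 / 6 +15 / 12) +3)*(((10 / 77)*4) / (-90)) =-0.03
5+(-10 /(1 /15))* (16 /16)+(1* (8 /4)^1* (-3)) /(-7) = -1009 /7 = -144.14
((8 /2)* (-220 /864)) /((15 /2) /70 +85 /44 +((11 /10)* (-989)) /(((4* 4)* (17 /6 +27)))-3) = 30322600 /96463683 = 0.31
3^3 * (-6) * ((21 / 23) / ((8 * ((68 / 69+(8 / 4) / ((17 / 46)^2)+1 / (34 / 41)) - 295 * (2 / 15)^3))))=-331822575 / 289586314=-1.15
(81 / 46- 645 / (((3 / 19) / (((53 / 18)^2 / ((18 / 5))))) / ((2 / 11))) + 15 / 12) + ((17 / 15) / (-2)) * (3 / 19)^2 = -1188941888867 / 665817570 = -1785.69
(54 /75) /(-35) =-18 /875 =-0.02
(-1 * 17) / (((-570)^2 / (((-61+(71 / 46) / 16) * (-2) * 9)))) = -30481 / 531392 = -0.06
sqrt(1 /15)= sqrt(15) /15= 0.26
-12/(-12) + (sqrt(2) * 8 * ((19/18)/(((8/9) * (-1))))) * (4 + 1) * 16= 1 - 760 * sqrt(2)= -1073.80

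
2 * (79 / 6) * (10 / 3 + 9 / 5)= 6083 / 45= 135.18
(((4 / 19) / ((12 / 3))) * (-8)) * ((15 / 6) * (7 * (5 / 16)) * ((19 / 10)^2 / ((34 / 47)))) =-6251 / 544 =-11.49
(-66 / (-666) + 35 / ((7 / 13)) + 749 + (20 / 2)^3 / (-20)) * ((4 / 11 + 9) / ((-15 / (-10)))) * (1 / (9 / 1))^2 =17471890 / 296703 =58.89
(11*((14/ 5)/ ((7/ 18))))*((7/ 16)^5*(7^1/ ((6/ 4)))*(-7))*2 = -27176919/ 327680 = -82.94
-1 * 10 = -10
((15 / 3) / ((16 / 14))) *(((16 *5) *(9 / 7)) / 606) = 75 / 101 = 0.74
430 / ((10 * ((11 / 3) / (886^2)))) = 101264484 / 11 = 9205862.18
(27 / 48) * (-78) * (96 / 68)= -1053 / 17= -61.94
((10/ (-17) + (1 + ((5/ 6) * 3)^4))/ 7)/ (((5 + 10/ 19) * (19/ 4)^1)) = 3579/ 16660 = 0.21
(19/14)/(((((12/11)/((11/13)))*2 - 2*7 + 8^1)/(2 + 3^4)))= -190817/5796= -32.92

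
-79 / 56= -1.41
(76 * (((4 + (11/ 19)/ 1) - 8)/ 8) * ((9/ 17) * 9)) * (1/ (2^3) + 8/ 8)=-47385/ 272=-174.21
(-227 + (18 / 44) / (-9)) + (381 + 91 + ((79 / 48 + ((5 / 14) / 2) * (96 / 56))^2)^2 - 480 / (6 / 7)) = -101164329326023477 / 336621580517376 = -300.53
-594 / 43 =-13.81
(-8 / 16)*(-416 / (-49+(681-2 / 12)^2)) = 576 / 1283497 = 0.00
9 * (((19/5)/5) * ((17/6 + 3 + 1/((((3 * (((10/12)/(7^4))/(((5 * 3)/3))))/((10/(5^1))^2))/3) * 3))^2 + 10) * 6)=15150794311.86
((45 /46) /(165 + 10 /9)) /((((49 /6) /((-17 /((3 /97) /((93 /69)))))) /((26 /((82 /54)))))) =-223594506 /24443503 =-9.15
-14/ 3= -4.67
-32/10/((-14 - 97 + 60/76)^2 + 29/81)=-0.00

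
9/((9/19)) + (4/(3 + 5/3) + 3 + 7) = 29.86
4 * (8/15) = 32/15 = 2.13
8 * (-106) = -848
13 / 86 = 0.15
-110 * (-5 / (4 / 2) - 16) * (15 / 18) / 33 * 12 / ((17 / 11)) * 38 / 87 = 773300 / 4437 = 174.28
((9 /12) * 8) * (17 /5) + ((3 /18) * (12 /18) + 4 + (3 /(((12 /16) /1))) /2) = 1193 /45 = 26.51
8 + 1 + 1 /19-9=1 /19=0.05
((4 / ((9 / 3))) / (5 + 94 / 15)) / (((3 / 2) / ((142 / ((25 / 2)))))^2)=6.79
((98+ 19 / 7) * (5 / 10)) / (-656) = -705 / 9184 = -0.08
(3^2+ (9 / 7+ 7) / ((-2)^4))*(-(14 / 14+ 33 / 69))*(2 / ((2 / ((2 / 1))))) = -28.14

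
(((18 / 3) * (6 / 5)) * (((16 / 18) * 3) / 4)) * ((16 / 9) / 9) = 128 / 135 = 0.95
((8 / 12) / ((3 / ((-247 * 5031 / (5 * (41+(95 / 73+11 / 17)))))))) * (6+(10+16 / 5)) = -32898929856 / 1332475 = -24690.09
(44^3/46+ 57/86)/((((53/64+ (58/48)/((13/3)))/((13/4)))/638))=3160670818448/910869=3469951.02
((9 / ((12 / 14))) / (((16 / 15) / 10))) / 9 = 10.94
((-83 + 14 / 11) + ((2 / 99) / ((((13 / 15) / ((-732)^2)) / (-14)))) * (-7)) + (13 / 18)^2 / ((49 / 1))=2778683477195 / 2270268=1223945.14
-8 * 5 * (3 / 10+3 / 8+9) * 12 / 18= -258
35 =35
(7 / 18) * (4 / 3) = 14 / 27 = 0.52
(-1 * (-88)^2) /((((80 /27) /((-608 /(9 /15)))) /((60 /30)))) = 5296896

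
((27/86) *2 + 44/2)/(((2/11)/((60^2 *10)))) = 192654000/43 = 4480325.58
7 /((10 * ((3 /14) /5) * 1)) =49 /3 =16.33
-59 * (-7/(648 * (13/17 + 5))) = 1003/9072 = 0.11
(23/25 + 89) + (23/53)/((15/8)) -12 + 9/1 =87.15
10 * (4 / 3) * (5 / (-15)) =-40 / 9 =-4.44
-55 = -55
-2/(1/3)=-6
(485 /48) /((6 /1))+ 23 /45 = 3161 /1440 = 2.20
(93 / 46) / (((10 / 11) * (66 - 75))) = -341 / 1380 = -0.25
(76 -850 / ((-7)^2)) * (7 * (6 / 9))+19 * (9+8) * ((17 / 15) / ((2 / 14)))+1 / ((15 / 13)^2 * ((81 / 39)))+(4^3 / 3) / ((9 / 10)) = 121631974 / 42525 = 2860.25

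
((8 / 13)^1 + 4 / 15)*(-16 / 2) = -1376 / 195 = -7.06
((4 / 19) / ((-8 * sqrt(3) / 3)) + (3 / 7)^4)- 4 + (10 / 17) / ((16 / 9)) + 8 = 1425205 / 326536- sqrt(3) / 38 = 4.32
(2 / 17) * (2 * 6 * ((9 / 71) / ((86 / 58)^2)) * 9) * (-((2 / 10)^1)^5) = -1634904 / 6974196875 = -0.00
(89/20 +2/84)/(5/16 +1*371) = 7516/623805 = 0.01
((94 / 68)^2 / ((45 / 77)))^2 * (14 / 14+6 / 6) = 28931628649 / 1353040200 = 21.38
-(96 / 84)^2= -64 / 49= -1.31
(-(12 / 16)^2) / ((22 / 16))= -9 / 22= -0.41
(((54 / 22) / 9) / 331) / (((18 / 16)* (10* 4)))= 1 / 54615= 0.00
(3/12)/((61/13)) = 13/244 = 0.05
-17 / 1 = -17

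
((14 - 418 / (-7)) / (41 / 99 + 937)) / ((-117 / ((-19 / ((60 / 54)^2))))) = 2183841 / 211129100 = 0.01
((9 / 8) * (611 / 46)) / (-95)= -5499 / 34960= -0.16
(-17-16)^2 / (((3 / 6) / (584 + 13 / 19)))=24195402 / 19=1273442.21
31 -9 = 22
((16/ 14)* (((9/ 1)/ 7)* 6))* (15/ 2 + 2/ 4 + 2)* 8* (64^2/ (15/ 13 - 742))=-1840250880/ 471919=-3899.51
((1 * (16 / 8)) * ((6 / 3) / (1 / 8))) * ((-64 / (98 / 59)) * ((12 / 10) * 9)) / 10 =-1631232 / 1225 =-1331.62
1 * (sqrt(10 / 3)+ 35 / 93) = 35 / 93+ sqrt(30) / 3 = 2.20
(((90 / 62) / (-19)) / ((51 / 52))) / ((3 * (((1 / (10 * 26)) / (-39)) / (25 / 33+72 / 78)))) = 48739600 / 110143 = 442.51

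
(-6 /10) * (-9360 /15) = 1872 /5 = 374.40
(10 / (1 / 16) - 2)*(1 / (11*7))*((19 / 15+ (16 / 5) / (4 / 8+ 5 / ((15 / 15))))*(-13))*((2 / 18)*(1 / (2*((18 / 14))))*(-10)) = 626470 / 29403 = 21.31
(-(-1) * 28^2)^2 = 614656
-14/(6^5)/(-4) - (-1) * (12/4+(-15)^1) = -186617/15552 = -12.00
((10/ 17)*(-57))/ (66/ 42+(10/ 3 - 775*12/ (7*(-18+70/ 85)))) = -436905/ 1071799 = -0.41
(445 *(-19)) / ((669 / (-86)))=727130 / 669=1086.89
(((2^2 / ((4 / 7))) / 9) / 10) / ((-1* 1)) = -7 / 90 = -0.08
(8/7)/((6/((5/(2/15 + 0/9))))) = 50/7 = 7.14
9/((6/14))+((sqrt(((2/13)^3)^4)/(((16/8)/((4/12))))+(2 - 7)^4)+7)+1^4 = 9470199290/14480427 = 654.00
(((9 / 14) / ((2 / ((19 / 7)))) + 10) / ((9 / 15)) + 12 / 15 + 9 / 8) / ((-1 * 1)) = -117869 / 5880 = -20.05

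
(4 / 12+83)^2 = 62500 / 9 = 6944.44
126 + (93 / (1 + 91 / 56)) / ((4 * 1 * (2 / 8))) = 1130 / 7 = 161.43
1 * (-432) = -432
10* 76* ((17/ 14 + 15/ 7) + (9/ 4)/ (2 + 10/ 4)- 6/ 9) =2424.76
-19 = -19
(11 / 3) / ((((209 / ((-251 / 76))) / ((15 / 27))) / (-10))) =6275 / 19494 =0.32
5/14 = 0.36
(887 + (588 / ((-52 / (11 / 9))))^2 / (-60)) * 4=80657099 / 22815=3535.27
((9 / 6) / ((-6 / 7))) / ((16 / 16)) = -7 / 4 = -1.75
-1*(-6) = 6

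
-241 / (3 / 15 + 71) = -3.38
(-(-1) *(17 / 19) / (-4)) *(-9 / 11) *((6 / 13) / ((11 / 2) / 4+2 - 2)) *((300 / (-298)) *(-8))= 2203200 / 4453163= 0.49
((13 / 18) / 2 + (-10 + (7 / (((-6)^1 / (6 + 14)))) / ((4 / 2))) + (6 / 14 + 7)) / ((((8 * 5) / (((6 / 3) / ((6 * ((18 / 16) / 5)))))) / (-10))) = 17485 / 3402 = 5.14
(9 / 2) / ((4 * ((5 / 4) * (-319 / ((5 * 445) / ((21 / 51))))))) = -68085 / 4466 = -15.25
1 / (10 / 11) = 11 / 10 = 1.10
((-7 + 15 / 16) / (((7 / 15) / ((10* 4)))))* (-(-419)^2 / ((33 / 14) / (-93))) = -39593394525 / 11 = -3599399502.27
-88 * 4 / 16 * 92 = -2024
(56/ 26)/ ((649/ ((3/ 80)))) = 21/ 168740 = 0.00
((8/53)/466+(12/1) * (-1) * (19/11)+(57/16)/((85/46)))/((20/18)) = -15628266999/923705200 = -16.92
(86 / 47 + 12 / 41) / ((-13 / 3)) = -12270 / 25051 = -0.49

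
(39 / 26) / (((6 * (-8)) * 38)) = -1 / 1216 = -0.00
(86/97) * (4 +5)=7.98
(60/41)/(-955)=-12/7831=-0.00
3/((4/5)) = 15/4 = 3.75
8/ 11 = 0.73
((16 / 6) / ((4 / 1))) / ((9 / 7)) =0.52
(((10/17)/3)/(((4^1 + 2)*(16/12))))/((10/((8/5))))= 1/255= 0.00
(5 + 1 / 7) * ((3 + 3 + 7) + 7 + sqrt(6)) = 36 * sqrt(6) / 7 + 720 / 7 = 115.45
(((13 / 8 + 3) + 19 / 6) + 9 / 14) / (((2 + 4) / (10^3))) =177125 / 126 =1405.75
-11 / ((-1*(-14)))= -11 / 14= -0.79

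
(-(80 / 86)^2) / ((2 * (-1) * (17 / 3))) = 2400 / 31433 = 0.08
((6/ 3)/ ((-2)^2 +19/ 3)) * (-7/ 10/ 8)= -0.02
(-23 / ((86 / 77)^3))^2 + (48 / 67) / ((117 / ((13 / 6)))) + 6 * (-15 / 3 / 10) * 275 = -552.46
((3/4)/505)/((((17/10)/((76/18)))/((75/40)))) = 95/13736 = 0.01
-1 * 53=-53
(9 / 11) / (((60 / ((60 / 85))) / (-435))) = -783 / 187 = -4.19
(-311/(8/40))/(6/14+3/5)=-54425/36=-1511.81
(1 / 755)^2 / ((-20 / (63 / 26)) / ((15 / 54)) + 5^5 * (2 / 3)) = 21 / 24582898150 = 0.00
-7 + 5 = -2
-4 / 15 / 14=-2 / 105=-0.02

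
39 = 39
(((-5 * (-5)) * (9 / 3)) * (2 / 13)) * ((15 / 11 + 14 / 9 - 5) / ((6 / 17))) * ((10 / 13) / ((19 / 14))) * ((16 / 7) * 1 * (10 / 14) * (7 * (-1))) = 140080000 / 317889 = 440.66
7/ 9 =0.78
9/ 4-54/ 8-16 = -20.50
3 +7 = 10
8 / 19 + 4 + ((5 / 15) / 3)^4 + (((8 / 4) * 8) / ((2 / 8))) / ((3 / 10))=27145063 / 124659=217.75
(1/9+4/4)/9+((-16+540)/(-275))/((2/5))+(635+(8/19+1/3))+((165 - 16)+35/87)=1915937768/2454705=780.52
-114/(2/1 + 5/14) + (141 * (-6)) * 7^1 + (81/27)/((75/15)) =-328337/55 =-5969.76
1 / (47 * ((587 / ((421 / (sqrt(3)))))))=421 * sqrt(3) / 82767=0.01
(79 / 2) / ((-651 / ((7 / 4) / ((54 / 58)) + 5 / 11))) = -219067 / 1546776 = -0.14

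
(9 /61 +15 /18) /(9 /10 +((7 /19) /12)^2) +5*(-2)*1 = -127293650 /14284553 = -8.91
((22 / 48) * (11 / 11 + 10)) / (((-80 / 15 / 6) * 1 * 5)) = -363 / 320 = -1.13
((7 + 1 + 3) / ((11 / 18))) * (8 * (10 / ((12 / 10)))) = 1200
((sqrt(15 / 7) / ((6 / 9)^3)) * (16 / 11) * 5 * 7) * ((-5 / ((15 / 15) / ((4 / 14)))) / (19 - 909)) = 270 * sqrt(105) / 6853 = 0.40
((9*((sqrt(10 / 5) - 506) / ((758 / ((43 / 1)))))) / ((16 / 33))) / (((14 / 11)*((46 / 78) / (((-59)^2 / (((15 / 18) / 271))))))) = -170556961786497 / 212240 + 15505178344227*sqrt(2) / 9763040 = -801358245.86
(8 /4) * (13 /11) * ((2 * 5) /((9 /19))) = 4940 /99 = 49.90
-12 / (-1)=12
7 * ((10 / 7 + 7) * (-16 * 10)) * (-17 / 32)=5015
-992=-992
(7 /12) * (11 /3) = 77 /36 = 2.14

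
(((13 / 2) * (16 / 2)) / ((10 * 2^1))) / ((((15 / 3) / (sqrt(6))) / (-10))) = -26 * sqrt(6) / 5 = -12.74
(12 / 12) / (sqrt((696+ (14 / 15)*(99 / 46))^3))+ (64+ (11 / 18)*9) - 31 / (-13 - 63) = 115*sqrt(113965) / 715937049+ 5313 / 76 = 69.91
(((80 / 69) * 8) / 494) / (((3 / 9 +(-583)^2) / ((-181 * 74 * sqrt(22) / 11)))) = -1071520 * sqrt(22) / 15930018247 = -0.00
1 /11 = 0.09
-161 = -161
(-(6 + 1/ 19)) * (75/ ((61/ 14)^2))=-1690500/ 70699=-23.91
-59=-59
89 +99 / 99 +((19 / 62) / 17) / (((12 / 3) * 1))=90.00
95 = 95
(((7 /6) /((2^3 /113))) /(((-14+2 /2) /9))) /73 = -2373 /15184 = -0.16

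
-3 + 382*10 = 3817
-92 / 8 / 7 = -23 / 14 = -1.64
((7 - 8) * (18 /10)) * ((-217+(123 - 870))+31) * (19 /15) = 53181 /25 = 2127.24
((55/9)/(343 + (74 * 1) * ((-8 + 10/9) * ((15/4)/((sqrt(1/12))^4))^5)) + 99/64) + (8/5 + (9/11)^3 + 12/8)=466091274744273889057901/89726399749728989184960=5.19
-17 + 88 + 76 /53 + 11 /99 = 34604 /477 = 72.55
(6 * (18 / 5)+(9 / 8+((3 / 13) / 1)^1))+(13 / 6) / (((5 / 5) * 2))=37501 / 1560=24.04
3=3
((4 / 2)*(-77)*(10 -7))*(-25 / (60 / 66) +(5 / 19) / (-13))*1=3140445 / 247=12714.35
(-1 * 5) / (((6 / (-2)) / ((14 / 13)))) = 70 / 39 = 1.79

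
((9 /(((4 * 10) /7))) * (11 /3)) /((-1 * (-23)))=231 /920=0.25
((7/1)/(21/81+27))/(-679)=-27/71392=-0.00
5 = 5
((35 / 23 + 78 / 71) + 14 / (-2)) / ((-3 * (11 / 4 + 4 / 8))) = 9536 / 21229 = 0.45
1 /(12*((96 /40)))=5 /144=0.03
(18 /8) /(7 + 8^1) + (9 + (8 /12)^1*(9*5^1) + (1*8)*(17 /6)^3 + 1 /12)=59723 /270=221.20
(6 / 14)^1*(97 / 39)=97 / 91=1.07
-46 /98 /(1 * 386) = -23 /18914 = -0.00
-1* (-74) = 74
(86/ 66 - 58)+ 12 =-44.70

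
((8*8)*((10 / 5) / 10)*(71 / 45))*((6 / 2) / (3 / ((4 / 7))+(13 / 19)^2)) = 6561536 / 619275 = 10.60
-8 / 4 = -2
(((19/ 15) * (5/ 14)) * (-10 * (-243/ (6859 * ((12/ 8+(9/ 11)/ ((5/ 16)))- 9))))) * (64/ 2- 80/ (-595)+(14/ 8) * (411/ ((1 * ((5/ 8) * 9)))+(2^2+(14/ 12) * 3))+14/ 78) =-838177065/ 147317716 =-5.69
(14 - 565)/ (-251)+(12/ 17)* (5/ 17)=174299/ 72539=2.40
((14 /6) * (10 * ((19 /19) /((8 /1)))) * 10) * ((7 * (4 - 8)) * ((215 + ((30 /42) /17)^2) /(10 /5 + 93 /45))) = -761160000 /17629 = -43176.58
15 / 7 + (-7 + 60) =386 / 7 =55.14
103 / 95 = 1.08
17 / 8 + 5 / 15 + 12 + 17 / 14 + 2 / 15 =13277 / 840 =15.81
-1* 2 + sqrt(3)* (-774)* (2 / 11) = -1548* sqrt(3) / 11 - 2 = -245.75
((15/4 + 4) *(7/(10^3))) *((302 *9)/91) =42129/26000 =1.62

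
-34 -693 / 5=-863 / 5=-172.60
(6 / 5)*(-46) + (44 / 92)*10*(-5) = -9098 / 115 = -79.11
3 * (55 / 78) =55 / 26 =2.12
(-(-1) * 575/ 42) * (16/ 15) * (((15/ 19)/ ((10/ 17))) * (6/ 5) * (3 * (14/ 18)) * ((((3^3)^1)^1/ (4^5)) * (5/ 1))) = 17595/ 2432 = 7.23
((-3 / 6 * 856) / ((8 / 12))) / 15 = -214 / 5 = -42.80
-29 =-29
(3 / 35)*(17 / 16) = 51 / 560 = 0.09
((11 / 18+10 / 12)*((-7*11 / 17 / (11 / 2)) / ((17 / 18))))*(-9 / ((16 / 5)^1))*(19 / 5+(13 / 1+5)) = 89271 / 1156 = 77.22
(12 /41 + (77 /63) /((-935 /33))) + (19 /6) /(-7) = -0.20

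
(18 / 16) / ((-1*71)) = -9 / 568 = -0.02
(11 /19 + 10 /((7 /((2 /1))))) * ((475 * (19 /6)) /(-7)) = -217075 /294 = -738.35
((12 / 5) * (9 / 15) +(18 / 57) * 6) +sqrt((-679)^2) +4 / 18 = 2917931 / 4275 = 682.56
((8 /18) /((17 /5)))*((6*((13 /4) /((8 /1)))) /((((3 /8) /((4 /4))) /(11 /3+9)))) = 4940 /459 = 10.76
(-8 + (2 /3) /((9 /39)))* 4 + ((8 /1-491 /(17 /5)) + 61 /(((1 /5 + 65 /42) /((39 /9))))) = -314603 /56151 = -5.60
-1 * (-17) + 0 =17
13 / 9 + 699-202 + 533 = 9283 / 9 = 1031.44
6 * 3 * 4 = 72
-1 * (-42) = 42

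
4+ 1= 5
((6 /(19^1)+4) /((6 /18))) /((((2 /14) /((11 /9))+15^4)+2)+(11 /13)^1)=246246 /962893229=0.00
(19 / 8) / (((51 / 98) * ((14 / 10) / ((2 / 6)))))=665 / 612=1.09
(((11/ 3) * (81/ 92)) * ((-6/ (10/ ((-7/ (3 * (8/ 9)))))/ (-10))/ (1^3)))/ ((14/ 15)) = -0.54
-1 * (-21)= 21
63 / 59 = 1.07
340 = 340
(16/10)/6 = 4/15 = 0.27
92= 92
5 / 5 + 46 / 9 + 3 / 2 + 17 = 443 / 18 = 24.61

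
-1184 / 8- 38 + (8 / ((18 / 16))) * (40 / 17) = -25898 / 153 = -169.27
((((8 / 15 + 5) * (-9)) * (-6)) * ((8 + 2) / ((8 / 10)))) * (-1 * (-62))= 231570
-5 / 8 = -0.62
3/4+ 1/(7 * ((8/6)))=6/7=0.86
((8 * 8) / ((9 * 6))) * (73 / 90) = 1168 / 1215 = 0.96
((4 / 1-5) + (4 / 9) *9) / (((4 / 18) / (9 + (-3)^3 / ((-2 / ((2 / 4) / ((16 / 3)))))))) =17739 / 128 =138.59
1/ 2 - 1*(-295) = 591/ 2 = 295.50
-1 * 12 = -12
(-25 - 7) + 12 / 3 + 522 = 494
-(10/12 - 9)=49/6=8.17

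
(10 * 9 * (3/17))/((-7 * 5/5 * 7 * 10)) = -27/833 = -0.03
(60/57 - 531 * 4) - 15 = -40621/19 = -2137.95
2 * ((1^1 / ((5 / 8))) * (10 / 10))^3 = 1024 / 125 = 8.19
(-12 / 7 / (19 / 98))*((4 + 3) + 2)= -1512 / 19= -79.58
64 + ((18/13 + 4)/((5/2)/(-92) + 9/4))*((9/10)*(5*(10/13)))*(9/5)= 5467024/69121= 79.09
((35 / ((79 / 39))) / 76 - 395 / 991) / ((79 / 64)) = -16301840 / 117511789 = -0.14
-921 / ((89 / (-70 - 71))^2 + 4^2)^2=-364029082281 / 106287084289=-3.42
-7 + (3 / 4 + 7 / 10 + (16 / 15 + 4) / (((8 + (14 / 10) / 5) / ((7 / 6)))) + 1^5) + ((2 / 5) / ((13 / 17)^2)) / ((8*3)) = -3.81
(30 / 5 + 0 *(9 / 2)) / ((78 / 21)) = 21 / 13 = 1.62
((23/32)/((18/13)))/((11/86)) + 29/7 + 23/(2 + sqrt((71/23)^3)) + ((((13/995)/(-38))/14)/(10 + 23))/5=37559 * sqrt(1633)/309243 + 125548748343673/19643362754400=11.30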